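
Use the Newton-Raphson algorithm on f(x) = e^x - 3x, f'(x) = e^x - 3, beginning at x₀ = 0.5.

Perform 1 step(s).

f(x) = e^x - 3x
f'(x) = e^x - 3
x₀ = 0.5

Newton-Raphson formula: x_{n+1} = x_n - f(x_n)/f'(x_n)

Iteration 1:
  f(0.500000) = 0.148721
  f'(0.500000) = -1.351279
  x_1 = 0.500000 - 0.148721/(-1.351279) = 0.610060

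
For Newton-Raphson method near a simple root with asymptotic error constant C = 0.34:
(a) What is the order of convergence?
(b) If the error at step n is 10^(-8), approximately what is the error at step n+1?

(a) Newton-Raphson has quadratic (order 2) convergence near simple roots.
    This means |e_{n+1}| ≈ C|e_n|².

(b) With |e_n| = 10^(-8) and C = 0.34:
    |e_{n+1}| ≈ 0.34 × (10^(-8))² = 0.34 × 10^(-16)

(a) 2 (quadratic); (b) |e_{n+1}| ≈ 3.400e-17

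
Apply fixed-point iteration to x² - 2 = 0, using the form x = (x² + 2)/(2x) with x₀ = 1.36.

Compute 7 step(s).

Equation: x² - 2 = 0
Fixed-point form: x = (x² + 2)/(2x)
x₀ = 1.36

x_1 = g(1.360000) = 1.415294
x_2 = g(1.415294) = 1.414214
x_3 = g(1.414214) = 1.414214
x_4 = g(1.414214) = 1.414214
x_5 = g(1.414214) = 1.414214
x_6 = g(1.414214) = 1.414214
x_7 = g(1.414214) = 1.414214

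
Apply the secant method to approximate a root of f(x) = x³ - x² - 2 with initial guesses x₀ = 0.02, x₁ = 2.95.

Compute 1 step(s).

f(x) = x³ - x² - 2
x₀ = 0.02, x₁ = 2.95

Secant formula: x_{n+1} = x_n - f(x_n)(x_n - x_{n-1})/(f(x_n) - f(x_{n-1}))

Iteration 1:
  f(0.020000) = -2.000392
  f(2.950000) = 14.969875
  x_2 = 2.950000 - 14.969875×(2.950000 - 0.020000)/(14.969875 - (-2.000392))
       = 0.365378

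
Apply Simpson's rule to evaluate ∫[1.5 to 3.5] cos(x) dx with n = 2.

f(x) = cos(x)
a = 1.5, b = 3.5, n = 2
h = (b - a)/n = 1.000000

Simpson's rule: (h/3)[f(x₀) + 4f(x₁) + 2f(x₂) + ... + f(xₙ)]

x_0 = 1.5000, f(x_0) = 0.070737, coefficient = 1
x_1 = 2.5000, f(x_1) = -0.801144, coefficient = 4
x_2 = 3.5000, f(x_2) = -0.936457, coefficient = 1

I ≈ (1.000000/3) × -4.070294 = -1.356765
Exact value: -1.348278
Error: 0.008486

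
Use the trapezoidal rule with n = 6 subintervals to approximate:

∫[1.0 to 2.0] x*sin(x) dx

f(x) = x*sin(x)
a = 1.0, b = 2.0, n = 6
h = (b - a)/n = 0.166667

Trapezoidal rule: (h/2)[f(x₀) + 2f(x₁) + 2f(x₂) + ... + f(xₙ)]

x_0 = 1.0000, f(x_0) = 0.841471, coefficient = 1
x_1 = 1.1667, f(x_1) = 1.072686, coefficient = 2
x_2 = 1.3333, f(x_2) = 1.295917, coefficient = 2
x_3 = 1.5000, f(x_3) = 1.496242, coefficient = 2
x_4 = 1.6667, f(x_4) = 1.659013, coefficient = 2
x_5 = 1.8333, f(x_5) = 1.770514, coefficient = 2
x_6 = 2.0000, f(x_6) = 1.818595, coefficient = 1

I ≈ (0.166667/2) × 17.248810 = 1.437401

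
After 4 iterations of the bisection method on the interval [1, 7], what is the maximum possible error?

Bisection error bound: |error| ≤ (b-a)/2^n
|error| ≤ (7 - 1)/2^4 = 6/2^4
|error| ≤ 0.3750000000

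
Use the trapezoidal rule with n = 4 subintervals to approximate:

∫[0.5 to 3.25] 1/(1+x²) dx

f(x) = 1/(1+x²)
a = 0.5, b = 3.25, n = 4
h = (b - a)/n = 0.687500

Trapezoidal rule: (h/2)[f(x₀) + 2f(x₁) + 2f(x₂) + ... + f(xₙ)]

x_0 = 0.5000, f(x_0) = 0.800000, coefficient = 1
x_1 = 1.1875, f(x_1) = 0.414911, coefficient = 2
x_2 = 1.8750, f(x_2) = 0.221453, coefficient = 2
x_3 = 2.5625, f(x_3) = 0.132163, coefficient = 2
x_4 = 3.2500, f(x_4) = 0.086486, coefficient = 1

I ≈ (0.687500/2) × 2.423541 = 0.833092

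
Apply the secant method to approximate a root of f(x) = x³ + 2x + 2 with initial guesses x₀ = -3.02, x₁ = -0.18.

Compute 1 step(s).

f(x) = x³ + 2x + 2
x₀ = -3.02, x₁ = -0.18

Secant formula: x_{n+1} = x_n - f(x_n)(x_n - x_{n-1})/(f(x_n) - f(x_{n-1}))

Iteration 1:
  f(-3.020000) = -31.583608
  f(-0.180000) = 1.634168
  x_2 = -0.180000 - 1.634168×(-0.180000 - (-3.020000))/(1.634168 - (-31.583608))
       = -0.319715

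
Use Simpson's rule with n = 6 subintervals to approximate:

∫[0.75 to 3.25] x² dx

f(x) = x²
a = 0.75, b = 3.25, n = 6
h = (b - a)/n = 0.416667

Simpson's rule: (h/3)[f(x₀) + 4f(x₁) + 2f(x₂) + ... + f(xₙ)]

x_0 = 0.7500, f(x_0) = 0.562500, coefficient = 1
x_1 = 1.1667, f(x_1) = 1.361111, coefficient = 4
x_2 = 1.5833, f(x_2) = 2.506944, coefficient = 2
x_3 = 2.0000, f(x_3) = 4.000000, coefficient = 4
x_4 = 2.4167, f(x_4) = 5.840278, coefficient = 2
x_5 = 2.8333, f(x_5) = 8.027778, coefficient = 4
x_6 = 3.2500, f(x_6) = 10.562500, coefficient = 1

I ≈ (0.416667/3) × 81.375000 = 11.302083
Exact value: 11.302083
Error: 0.000000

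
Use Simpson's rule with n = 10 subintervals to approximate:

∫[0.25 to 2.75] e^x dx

f(x) = e^x
a = 0.25, b = 2.75, n = 10
h = (b - a)/n = 0.250000

Simpson's rule: (h/3)[f(x₀) + 4f(x₁) + 2f(x₂) + ... + f(xₙ)]

x_0 = 0.2500, f(x_0) = 1.284025, coefficient = 1
x_1 = 0.5000, f(x_1) = 1.648721, coefficient = 4
x_2 = 0.7500, f(x_2) = 2.117000, coefficient = 2
x_3 = 1.0000, f(x_3) = 2.718282, coefficient = 4
x_4 = 1.2500, f(x_4) = 3.490343, coefficient = 2
x_5 = 1.5000, f(x_5) = 4.481689, coefficient = 4
x_6 = 1.7500, f(x_6) = 5.754603, coefficient = 2
x_7 = 2.0000, f(x_7) = 7.389056, coefficient = 4
x_8 = 2.2500, f(x_8) = 9.487736, coefficient = 2
x_9 = 2.5000, f(x_9) = 12.182494, coefficient = 4
x_10 = 2.7500, f(x_10) = 15.642632, coefficient = 1

I ≈ (0.250000/3) × 172.306989 = 14.358916
Exact value: 14.358606
Error: 0.000309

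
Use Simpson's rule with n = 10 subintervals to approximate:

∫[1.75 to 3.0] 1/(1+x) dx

f(x) = 1/(1+x)
a = 1.75, b = 3.0, n = 10
h = (b - a)/n = 0.125000

Simpson's rule: (h/3)[f(x₀) + 4f(x₁) + 2f(x₂) + ... + f(xₙ)]

x_0 = 1.7500, f(x_0) = 0.363636, coefficient = 1
x_1 = 1.8750, f(x_1) = 0.347826, coefficient = 4
x_2 = 2.0000, f(x_2) = 0.333333, coefficient = 2
x_3 = 2.1250, f(x_3) = 0.320000, coefficient = 4
x_4 = 2.2500, f(x_4) = 0.307692, coefficient = 2
x_5 = 2.3750, f(x_5) = 0.296296, coefficient = 4
x_6 = 2.5000, f(x_6) = 0.285714, coefficient = 2
x_7 = 2.6250, f(x_7) = 0.275862, coefficient = 4
x_8 = 2.7500, f(x_8) = 0.266667, coefficient = 2
x_9 = 2.8750, f(x_9) = 0.258065, coefficient = 4
x_10 = 3.0000, f(x_10) = 0.250000, coefficient = 1

I ≈ (0.125000/3) × 8.992645 = 0.374694
Exact value: 0.374693
Error: 0.000000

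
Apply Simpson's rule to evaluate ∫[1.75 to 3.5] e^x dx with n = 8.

f(x) = e^x
a = 1.75, b = 3.5, n = 8
h = (b - a)/n = 0.218750

Simpson's rule: (h/3)[f(x₀) + 4f(x₁) + 2f(x₂) + ... + f(xₙ)]

x_0 = 1.7500, f(x_0) = 5.754603, coefficient = 1
x_1 = 1.9688, f(x_1) = 7.161719, coefficient = 4
x_2 = 2.1875, f(x_2) = 8.912903, coefficient = 2
x_3 = 2.4062, f(x_3) = 11.092287, coefficient = 4
x_4 = 2.6250, f(x_4) = 13.804574, coefficient = 2
x_5 = 2.8438, f(x_5) = 17.180070, coefficient = 4
x_6 = 3.0625, f(x_6) = 21.380943, coefficient = 2
x_7 = 3.2812, f(x_7) = 26.609013, coefficient = 4
x_8 = 3.5000, f(x_8) = 33.115452, coefficient = 1

I ≈ (0.218750/3) × 375.239251 = 27.361195
Exact value: 27.360849
Error: 0.000346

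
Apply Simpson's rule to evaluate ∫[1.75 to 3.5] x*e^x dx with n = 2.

f(x) = x*e^x
a = 1.75, b = 3.5, n = 2
h = (b - a)/n = 0.875000

Simpson's rule: (h/3)[f(x₀) + 4f(x₁) + 2f(x₂) + ... + f(xₙ)]

x_0 = 1.7500, f(x_0) = 10.070555, coefficient = 1
x_1 = 2.6250, f(x_1) = 36.237007, coefficient = 4
x_2 = 3.5000, f(x_2) = 115.904082, coefficient = 1

I ≈ (0.875000/3) × 270.922665 = 79.019111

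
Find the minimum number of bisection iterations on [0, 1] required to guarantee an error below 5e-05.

We need (b-a)/2^n ≤ 5e-05
(1 - 0)/2^n ≤ 5e-05
1/2^n ≤ 5e-05
2^n ≥ 20000
n ≥ log₂(20000) = 14.29
n ≥ 15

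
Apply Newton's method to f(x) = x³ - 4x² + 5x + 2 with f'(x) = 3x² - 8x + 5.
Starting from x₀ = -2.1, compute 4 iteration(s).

f(x) = x³ - 4x² + 5x + 2
f'(x) = 3x² - 8x + 5
x₀ = -2.1

Newton-Raphson formula: x_{n+1} = x_n - f(x_n)/f'(x_n)

Iteration 1:
  f(-2.100000) = -35.401000
  f'(-2.100000) = 35.030000
  x_1 = -2.100000 - (-35.401000)/35.030000 = -1.089409
Iteration 2:
  f(-1.089409) = -9.487218
  f'(-1.089409) = 17.275709
  x_2 = -1.089409 - (-9.487218)/17.275709 = -0.540244
Iteration 3:
  f(-0.540244) = -2.026351
  f'(-0.540244) = 10.197542
  x_3 = -0.540244 - (-2.026351)/10.197542 = -0.341534
Iteration 4:
  f(-0.341534) = -0.214092
  f'(-0.341534) = 8.082210
  x_4 = -0.341534 - (-0.214092)/8.082210 = -0.315045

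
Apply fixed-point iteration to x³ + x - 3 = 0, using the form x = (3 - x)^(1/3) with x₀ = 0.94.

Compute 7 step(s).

Equation: x³ + x - 3 = 0
Fixed-point form: x = (3 - x)^(1/3)
x₀ = 0.94

x_1 = g(0.940000) = 1.272396
x_2 = g(1.272396) = 1.199908
x_3 = g(1.199908) = 1.216461
x_4 = g(1.216461) = 1.212721
x_5 = g(1.212721) = 1.213568
x_6 = g(1.213568) = 1.213376
x_7 = g(1.213376) = 1.213420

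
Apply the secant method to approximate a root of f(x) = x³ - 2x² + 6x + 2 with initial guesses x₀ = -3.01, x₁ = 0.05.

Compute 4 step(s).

f(x) = x³ - 2x² + 6x + 2
x₀ = -3.01, x₁ = 0.05

Secant formula: x_{n+1} = x_n - f(x_n)(x_n - x_{n-1})/(f(x_n) - f(x_{n-1}))

Iteration 1:
  f(-3.010000) = -61.451101
  f(0.050000) = 2.295125
  x_2 = 0.050000 - 2.295125×(0.050000 - (-3.010000))/(2.295125 - (-61.451101))
       = -0.060173
Iteration 2:
  f(0.050000) = 2.295125
  f(-0.060173) = 1.631506
  x_3 = -0.060173 - 1.631506×(-0.060173 - 0.050000)/(1.631506 - 2.295125)
       = -0.331031
Iteration 3:
  f(-0.060173) = 1.631506
  f(-0.331031) = -0.241625
  x_4 = -0.331031 - (-0.241625)×(-0.331031 - (-0.060173))/(-0.241625 - 1.631506)
       = -0.296092
Iteration 4:
  f(-0.331031) = -0.241625
  f(-0.296092) = 0.022151
  x_5 = -0.296092 - 0.022151×(-0.296092 - (-0.331031))/(0.022151 - (-0.241625))
       = -0.299026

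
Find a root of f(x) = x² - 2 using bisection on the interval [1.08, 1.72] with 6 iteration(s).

f(x) = x² - 2
Initial interval: [1.08, 1.72]

Iteration 1:
  c_1 = (1.080000 + 1.720000)/2 = 1.400000
  f(c_1) = f(1.400000) = -0.040000
  f(a) × f(c) ≥ 0, new interval: [1.400000, 1.720000]
Iteration 2:
  c_2 = (1.400000 + 1.720000)/2 = 1.560000
  f(c_2) = f(1.560000) = 0.433600
  f(a) × f(c) < 0, new interval: [1.400000, 1.560000]
Iteration 3:
  c_3 = (1.400000 + 1.560000)/2 = 1.480000
  f(c_3) = f(1.480000) = 0.190400
  f(a) × f(c) < 0, new interval: [1.400000, 1.480000]
Iteration 4:
  c_4 = (1.400000 + 1.480000)/2 = 1.440000
  f(c_4) = f(1.440000) = 0.073600
  f(a) × f(c) < 0, new interval: [1.400000, 1.440000]
Iteration 5:
  c_5 = (1.400000 + 1.440000)/2 = 1.420000
  f(c_5) = f(1.420000) = 0.016400
  f(a) × f(c) < 0, new interval: [1.400000, 1.420000]
Iteration 6:
  c_6 = (1.400000 + 1.420000)/2 = 1.410000
  f(c_6) = f(1.410000) = -0.011900
  f(a) × f(c) ≥ 0, new interval: [1.410000, 1.420000]

After 6 iteration(s), the approximation is c_6 = 1.410000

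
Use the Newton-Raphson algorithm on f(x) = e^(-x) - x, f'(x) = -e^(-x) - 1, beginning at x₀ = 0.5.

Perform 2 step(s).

f(x) = e^(-x) - x
f'(x) = -e^(-x) - 1
x₀ = 0.5

Newton-Raphson formula: x_{n+1} = x_n - f(x_n)/f'(x_n)

Iteration 1:
  f(0.500000) = 0.106531
  f'(0.500000) = -1.606531
  x_1 = 0.500000 - 0.106531/(-1.606531) = 0.566311
Iteration 2:
  f(0.566311) = 0.001305
  f'(0.566311) = -1.567616
  x_2 = 0.566311 - 0.001305/(-1.567616) = 0.567143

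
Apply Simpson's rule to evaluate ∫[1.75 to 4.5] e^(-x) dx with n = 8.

f(x) = e^(-x)
a = 1.75, b = 4.5, n = 8
h = (b - a)/n = 0.343750

Simpson's rule: (h/3)[f(x₀) + 4f(x₁) + 2f(x₂) + ... + f(xₙ)]

x_0 = 1.7500, f(x_0) = 0.173774, coefficient = 1
x_1 = 2.0938, f(x_1) = 0.123224, coefficient = 4
x_2 = 2.4375, f(x_2) = 0.087379, coefficient = 2
x_3 = 2.7812, f(x_3) = 0.061961, coefficient = 4
x_4 = 3.1250, f(x_4) = 0.043937, coefficient = 2
x_5 = 3.4688, f(x_5) = 0.031156, coefficient = 4
x_6 = 3.8125, f(x_6) = 0.022093, coefficient = 2
x_7 = 4.1562, f(x_7) = 0.015666, coefficient = 4
x_8 = 4.5000, f(x_8) = 0.011109, coefficient = 1

I ≈ (0.343750/3) × 1.419730 = 0.162677
Exact value: 0.162665
Error: 0.000012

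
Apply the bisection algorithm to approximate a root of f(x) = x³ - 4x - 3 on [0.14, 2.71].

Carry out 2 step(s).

f(x) = x³ - 4x - 3
Initial interval: [0.14, 2.71]

Iteration 1:
  c_1 = (0.140000 + 2.710000)/2 = 1.425000
  f(c_1) = f(1.425000) = -5.806359
  f(a) × f(c) ≥ 0, new interval: [1.425000, 2.710000]
Iteration 2:
  c_2 = (1.425000 + 2.710000)/2 = 2.067500
  f(c_2) = f(2.067500) = -2.432355
  f(a) × f(c) ≥ 0, new interval: [2.067500, 2.710000]

After 2 iteration(s), the approximation is c_2 = 2.067500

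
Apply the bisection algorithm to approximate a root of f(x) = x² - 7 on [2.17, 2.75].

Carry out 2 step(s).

f(x) = x² - 7
Initial interval: [2.17, 2.75]

Iteration 1:
  c_1 = (2.170000 + 2.750000)/2 = 2.460000
  f(c_1) = f(2.460000) = -0.948400
  f(a) × f(c) ≥ 0, new interval: [2.460000, 2.750000]
Iteration 2:
  c_2 = (2.460000 + 2.750000)/2 = 2.605000
  f(c_2) = f(2.605000) = -0.213975
  f(a) × f(c) ≥ 0, new interval: [2.605000, 2.750000]

After 2 iteration(s), the approximation is c_2 = 2.605000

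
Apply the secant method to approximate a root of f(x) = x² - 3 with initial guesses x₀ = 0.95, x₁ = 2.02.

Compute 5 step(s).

f(x) = x² - 3
x₀ = 0.95, x₁ = 2.02

Secant formula: x_{n+1} = x_n - f(x_n)(x_n - x_{n-1})/(f(x_n) - f(x_{n-1}))

Iteration 1:
  f(0.950000) = -2.097500
  f(2.020000) = 1.080400
  x_2 = 2.020000 - 1.080400×(2.020000 - 0.950000)/(1.080400 - (-2.097500))
       = 1.656229
Iteration 2:
  f(2.020000) = 1.080400
  f(1.656229) = -0.256906
  x_3 = 1.656229 - (-0.256906)×(1.656229 - 2.020000)/(-0.256906 - 1.080400)
       = 1.726112
Iteration 3:
  f(1.656229) = -0.256906
  f(1.726112) = -0.020538
  x_4 = 1.726112 - (-0.020538)×(1.726112 - 1.656229)/(-0.020538 - (-0.256906))
       = 1.732184
Iteration 4:
  f(1.726112) = -0.020538
  f(1.732184) = 0.000461
  x_5 = 1.732184 - 0.000461×(1.732184 - 1.726112)/(0.000461 - (-0.020538))
       = 1.732051
Iteration 5:
  f(1.732184) = 0.000461
  f(1.732051) = -0.000001
  x_6 = 1.732051 - (-0.000001)×(1.732051 - 1.732184)/(-0.000001 - 0.000461)
       = 1.732051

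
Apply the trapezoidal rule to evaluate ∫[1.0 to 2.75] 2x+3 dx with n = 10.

f(x) = 2x+3
a = 1.0, b = 2.75, n = 10
h = (b - a)/n = 0.175000

Trapezoidal rule: (h/2)[f(x₀) + 2f(x₁) + 2f(x₂) + ... + f(xₙ)]

x_0 = 1.0000, f(x_0) = 5.000000, coefficient = 1
x_1 = 1.1750, f(x_1) = 5.350000, coefficient = 2
x_2 = 1.3500, f(x_2) = 5.700000, coefficient = 2
x_3 = 1.5250, f(x_3) = 6.050000, coefficient = 2
x_4 = 1.7000, f(x_4) = 6.400000, coefficient = 2
x_5 = 1.8750, f(x_5) = 6.750000, coefficient = 2
x_6 = 2.0500, f(x_6) = 7.100000, coefficient = 2
x_7 = 2.2250, f(x_7) = 7.450000, coefficient = 2
x_8 = 2.4000, f(x_8) = 7.800000, coefficient = 2
x_9 = 2.5750, f(x_9) = 8.150000, coefficient = 2
x_10 = 2.7500, f(x_10) = 8.500000, coefficient = 1

I ≈ (0.175000/2) × 135.000000 = 11.812500
Exact value: 11.812500
Error: 0.000000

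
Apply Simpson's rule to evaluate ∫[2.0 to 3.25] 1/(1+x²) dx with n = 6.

f(x) = 1/(1+x²)
a = 2.0, b = 3.25, n = 6
h = (b - a)/n = 0.208333

Simpson's rule: (h/3)[f(x₀) + 4f(x₁) + 2f(x₂) + ... + f(xₙ)]

x_0 = 2.0000, f(x_0) = 0.200000, coefficient = 1
x_1 = 2.2083, f(x_1) = 0.170162, coefficient = 4
x_2 = 2.4167, f(x_2) = 0.146193, coefficient = 2
x_3 = 2.6250, f(x_3) = 0.126733, coefficient = 4
x_4 = 2.8333, f(x_4) = 0.110769, coefficient = 2
x_5 = 3.0417, f(x_5) = 0.097544, coefficient = 4
x_6 = 3.2500, f(x_6) = 0.086486, coefficient = 1

I ≈ (0.208333/3) × 2.378169 = 0.165151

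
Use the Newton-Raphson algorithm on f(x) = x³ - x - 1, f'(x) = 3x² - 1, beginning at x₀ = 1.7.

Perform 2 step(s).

f(x) = x³ - x - 1
f'(x) = 3x² - 1
x₀ = 1.7

Newton-Raphson formula: x_{n+1} = x_n - f(x_n)/f'(x_n)

Iteration 1:
  f(1.700000) = 2.213000
  f'(1.700000) = 7.670000
  x_1 = 1.700000 - 2.213000/7.670000 = 1.411473
Iteration 2:
  f(1.411473) = 0.400544
  f'(1.411473) = 4.976770
  x_2 = 1.411473 - 0.400544/4.976770 = 1.330991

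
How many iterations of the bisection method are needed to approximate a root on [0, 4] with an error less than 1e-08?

We need (b-a)/2^n ≤ 1e-08
(4 - 0)/2^n ≤ 1e-08
4/2^n ≤ 1e-08
2^n ≥ 400000000
n ≥ log₂(400000000) = 28.58
n ≥ 29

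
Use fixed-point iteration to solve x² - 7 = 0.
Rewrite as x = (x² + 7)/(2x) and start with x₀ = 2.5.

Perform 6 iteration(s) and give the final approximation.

Equation: x² - 7 = 0
Fixed-point form: x = (x² + 7)/(2x)
x₀ = 2.5

x_1 = g(2.500000) = 2.650000
x_2 = g(2.650000) = 2.645755
x_3 = g(2.645755) = 2.645751
x_4 = g(2.645751) = 2.645751
x_5 = g(2.645751) = 2.645751
x_6 = g(2.645751) = 2.645751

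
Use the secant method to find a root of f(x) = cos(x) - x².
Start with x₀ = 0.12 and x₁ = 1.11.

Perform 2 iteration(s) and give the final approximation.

f(x) = cos(x) - x²
x₀ = 0.12, x₁ = 1.11

Secant formula: x_{n+1} = x_n - f(x_n)(x_n - x_{n-1})/(f(x_n) - f(x_{n-1}))

Iteration 1:
  f(0.120000) = 0.978409
  f(1.110000) = -0.787438
  x_2 = 1.110000 - (-0.787438)×(1.110000 - 0.120000)/(-0.787438 - 0.978409)
       = 0.668533
Iteration 2:
  f(1.110000) = -0.787438
  f(0.668533) = 0.337796
  x_3 = 0.668533 - 0.337796×(0.668533 - 1.110000)/(0.337796 - (-0.787438))
       = 0.801061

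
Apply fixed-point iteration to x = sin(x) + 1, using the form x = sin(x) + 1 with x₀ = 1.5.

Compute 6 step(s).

Equation: x = sin(x) + 1
Fixed-point form: x = sin(x) + 1
x₀ = 1.5

x_1 = g(1.500000) = 1.997495
x_2 = g(1.997495) = 1.910337
x_3 = g(1.910337) = 1.942908
x_4 = g(1.942908) = 1.931562
x_5 = g(1.931562) = 1.935627
x_6 = g(1.935627) = 1.934184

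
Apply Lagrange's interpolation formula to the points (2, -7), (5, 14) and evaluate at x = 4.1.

Lagrange interpolation formula:
P(x) = Σ yᵢ × Lᵢ(x)
where Lᵢ(x) = Π_{j≠i} (x - xⱼ)/(xᵢ - xⱼ)

L_0(4.1) = (4.1 - 5)/(2 - 5) = 0.300000
L_1(4.1) = (4.1 - 2)/(5 - 2) = 0.700000

P(4.1) = (-7)×L_0(4.1) + 14×L_1(4.1)
P(4.1) = 7.700000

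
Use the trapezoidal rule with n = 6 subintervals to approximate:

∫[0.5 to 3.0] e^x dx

f(x) = e^x
a = 0.5, b = 3.0, n = 6
h = (b - a)/n = 0.416667

Trapezoidal rule: (h/2)[f(x₀) + 2f(x₁) + 2f(x₂) + ... + f(xₙ)]

x_0 = 0.5000, f(x_0) = 1.648721, coefficient = 1
x_1 = 0.9167, f(x_1) = 2.500940, coefficient = 2
x_2 = 1.3333, f(x_2) = 3.793668, coefficient = 2
x_3 = 1.7500, f(x_3) = 5.754603, coefficient = 2
x_4 = 2.1667, f(x_4) = 8.729138, coefficient = 2
x_5 = 2.5833, f(x_5) = 13.241202, coefficient = 2
x_6 = 3.0000, f(x_6) = 20.085537, coefficient = 1

I ≈ (0.416667/2) × 89.773360 = 18.702783
Exact value: 18.436816
Error: 0.265968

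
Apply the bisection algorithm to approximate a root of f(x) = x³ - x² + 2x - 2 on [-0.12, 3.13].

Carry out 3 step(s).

f(x) = x³ - x² + 2x - 2
Initial interval: [-0.12, 3.13]

Iteration 1:
  c_1 = (-0.120000 + 3.130000)/2 = 1.505000
  f(c_1) = f(1.505000) = 2.153838
  f(a) × f(c) < 0, new interval: [-0.120000, 1.505000]
Iteration 2:
  c_2 = (-0.120000 + 1.505000)/2 = 0.692500
  f(c_2) = f(0.692500) = -0.762464
  f(a) × f(c) ≥ 0, new interval: [0.692500, 1.505000]
Iteration 3:
  c_3 = (0.692500 + 1.505000)/2 = 1.098750
  f(c_3) = f(1.098750) = 0.316716
  f(a) × f(c) < 0, new interval: [0.692500, 1.098750]

After 3 iteration(s), the approximation is c_3 = 1.098750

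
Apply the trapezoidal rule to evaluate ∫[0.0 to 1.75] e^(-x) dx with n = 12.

f(x) = e^(-x)
a = 0.0, b = 1.75, n = 12
h = (b - a)/n = 0.145833

Trapezoidal rule: (h/2)[f(x₀) + 2f(x₁) + 2f(x₂) + ... + f(xₙ)]

x_0 = 0.0000, f(x_0) = 1.000000, coefficient = 1
x_1 = 0.1458, f(x_1) = 0.864302, coefficient = 2
x_2 = 0.2917, f(x_2) = 0.747018, coefficient = 2
x_3 = 0.4375, f(x_3) = 0.645649, coefficient = 2
x_4 = 0.5833, f(x_4) = 0.558035, coefficient = 2
x_5 = 0.7292, f(x_5) = 0.482311, coefficient = 2
x_6 = 0.8750, f(x_6) = 0.416862, coefficient = 2
x_7 = 1.0208, f(x_7) = 0.360295, coefficient = 2
x_8 = 1.1667, f(x_8) = 0.311403, coefficient = 2
x_9 = 1.3125, f(x_9) = 0.269146, coefficient = 2
x_10 = 1.4583, f(x_10) = 0.232624, coefficient = 2
x_11 = 1.6042, f(x_11) = 0.201057, coefficient = 2
x_12 = 1.7500, f(x_12) = 0.173774, coefficient = 1

I ≈ (0.145833/2) × 11.351175 = 0.827690
Exact value: 0.826226
Error: 0.001464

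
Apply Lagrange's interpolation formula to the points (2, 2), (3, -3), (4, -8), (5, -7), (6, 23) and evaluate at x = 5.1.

Lagrange interpolation formula:
P(x) = Σ yᵢ × Lᵢ(x)
where Lᵢ(x) = Π_{j≠i} (x - xⱼ)/(xᵢ - xⱼ)

L_0(5.1) = (5.1 - 3)/(2 - 3) × (5.1 - 4)/(2 - 4) × (5.1 - 5)/(2 - 5) × (5.1 - 6)/(2 - 6) = -0.008662
L_1(5.1) = (5.1 - 2)/(3 - 2) × (5.1 - 4)/(3 - 4) × (5.1 - 5)/(3 - 5) × (5.1 - 6)/(3 - 6) = 0.051150
L_2(5.1) = (5.1 - 2)/(4 - 2) × (5.1 - 3)/(4 - 3) × (5.1 - 5)/(4 - 5) × (5.1 - 6)/(4 - 6) = -0.146475
L_3(5.1) = (5.1 - 2)/(5 - 2) × (5.1 - 3)/(5 - 3) × (5.1 - 4)/(5 - 4) × (5.1 - 6)/(5 - 6) = 1.074150
L_4(5.1) = (5.1 - 2)/(6 - 2) × (5.1 - 3)/(6 - 3) × (5.1 - 4)/(6 - 4) × (5.1 - 5)/(6 - 5) = 0.029837

P(5.1) = 2×L_0(5.1) + (-3)×L_1(5.1) + (-8)×L_2(5.1) + (-7)×L_3(5.1) + 23×L_4(5.1)
P(5.1) = -5.831763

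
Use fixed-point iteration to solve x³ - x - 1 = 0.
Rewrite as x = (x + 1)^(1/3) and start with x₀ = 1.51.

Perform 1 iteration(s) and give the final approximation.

Equation: x³ - x - 1 = 0
Fixed-point form: x = (x + 1)^(1/3)
x₀ = 1.51

x_1 = g(1.510000) = 1.359016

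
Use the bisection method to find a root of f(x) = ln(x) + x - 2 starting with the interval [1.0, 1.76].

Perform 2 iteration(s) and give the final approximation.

f(x) = ln(x) + x - 2
Initial interval: [1.0, 1.76]

Iteration 1:
  c_1 = (1.000000 + 1.760000)/2 = 1.380000
  f(c_1) = f(1.380000) = -0.297917
  f(a) × f(c) ≥ 0, new interval: [1.380000, 1.760000]
Iteration 2:
  c_2 = (1.380000 + 1.760000)/2 = 1.570000
  f(c_2) = f(1.570000) = 0.021076
  f(a) × f(c) < 0, new interval: [1.380000, 1.570000]

After 2 iteration(s), the approximation is c_2 = 1.570000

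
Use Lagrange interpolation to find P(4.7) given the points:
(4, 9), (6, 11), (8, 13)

Lagrange interpolation formula:
P(x) = Σ yᵢ × Lᵢ(x)
where Lᵢ(x) = Π_{j≠i} (x - xⱼ)/(xᵢ - xⱼ)

L_0(4.7) = (4.7 - 6)/(4 - 6) × (4.7 - 8)/(4 - 8) = 0.536250
L_1(4.7) = (4.7 - 4)/(6 - 4) × (4.7 - 8)/(6 - 8) = 0.577500
L_2(4.7) = (4.7 - 4)/(8 - 4) × (4.7 - 6)/(8 - 6) = -0.113750

P(4.7) = 9×L_0(4.7) + 11×L_1(4.7) + 13×L_2(4.7)
P(4.7) = 9.700000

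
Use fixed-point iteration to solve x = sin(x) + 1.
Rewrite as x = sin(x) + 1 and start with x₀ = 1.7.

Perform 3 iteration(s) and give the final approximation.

Equation: x = sin(x) + 1
Fixed-point form: x = sin(x) + 1
x₀ = 1.7

x_1 = g(1.700000) = 1.991665
x_2 = g(1.991665) = 1.912734
x_3 = g(1.912734) = 1.942107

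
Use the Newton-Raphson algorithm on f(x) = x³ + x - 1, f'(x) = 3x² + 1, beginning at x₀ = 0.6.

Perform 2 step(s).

f(x) = x³ + x - 1
f'(x) = 3x² + 1
x₀ = 0.6

Newton-Raphson formula: x_{n+1} = x_n - f(x_n)/f'(x_n)

Iteration 1:
  f(0.600000) = -0.184000
  f'(0.600000) = 2.080000
  x_1 = 0.600000 - (-0.184000)/2.080000 = 0.688462
Iteration 2:
  f(0.688462) = 0.014778
  f'(0.688462) = 2.421938
  x_2 = 0.688462 - 0.014778/2.421938 = 0.682360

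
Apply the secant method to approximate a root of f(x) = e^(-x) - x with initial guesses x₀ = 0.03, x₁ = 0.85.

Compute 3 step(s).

f(x) = e^(-x) - x
x₀ = 0.03, x₁ = 0.85

Secant formula: x_{n+1} = x_n - f(x_n)(x_n - x_{n-1})/(f(x_n) - f(x_{n-1}))

Iteration 1:
  f(0.030000) = 0.940446
  f(0.850000) = -0.422585
  x_2 = 0.850000 - (-0.422585)×(0.850000 - 0.030000)/(-0.422585 - 0.940446)
       = 0.595773
Iteration 2:
  f(0.850000) = -0.422585
  f(0.595773) = -0.044636
  x_3 = 0.595773 - (-0.044636)×(0.595773 - 0.850000)/(-0.044636 - (-0.422585))
       = 0.565748
Iteration 3:
  f(0.595773) = -0.044636
  f(0.565748) = 0.002187
  x_4 = 0.565748 - 0.002187×(0.565748 - 0.595773)/(0.002187 - (-0.044636))
       = 0.567150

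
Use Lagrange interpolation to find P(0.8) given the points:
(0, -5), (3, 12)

Lagrange interpolation formula:
P(x) = Σ yᵢ × Lᵢ(x)
where Lᵢ(x) = Π_{j≠i} (x - xⱼ)/(xᵢ - xⱼ)

L_0(0.8) = (0.8 - 3)/(0 - 3) = 0.733333
L_1(0.8) = (0.8 - 0)/(3 - 0) = 0.266667

P(0.8) = (-5)×L_0(0.8) + 12×L_1(0.8)
P(0.8) = -0.466667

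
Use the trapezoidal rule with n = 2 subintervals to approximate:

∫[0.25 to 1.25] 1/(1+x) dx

f(x) = 1/(1+x)
a = 0.25, b = 1.25, n = 2
h = (b - a)/n = 0.500000

Trapezoidal rule: (h/2)[f(x₀) + 2f(x₁) + 2f(x₂) + ... + f(xₙ)]

x_0 = 0.2500, f(x_0) = 0.800000, coefficient = 1
x_1 = 0.7500, f(x_1) = 0.571429, coefficient = 2
x_2 = 1.2500, f(x_2) = 0.444444, coefficient = 1

I ≈ (0.500000/2) × 2.387302 = 0.596825
Exact value: 0.587787
Error: 0.009039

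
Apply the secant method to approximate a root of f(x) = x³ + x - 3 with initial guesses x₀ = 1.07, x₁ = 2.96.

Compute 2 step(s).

f(x) = x³ + x - 3
x₀ = 1.07, x₁ = 2.96

Secant formula: x_{n+1} = x_n - f(x_n)(x_n - x_{n-1})/(f(x_n) - f(x_{n-1}))

Iteration 1:
  f(1.070000) = -0.704957
  f(2.960000) = 25.894336
  x_2 = 2.960000 - 25.894336×(2.960000 - 1.070000)/(25.894336 - (-0.704957))
       = 1.120090
Iteration 2:
  f(2.960000) = 25.894336
  f(1.120090) = -0.474641
  x_3 = 1.120090 - (-0.474641)×(1.120090 - 2.960000)/(-0.474641 - 25.894336)
       = 1.153209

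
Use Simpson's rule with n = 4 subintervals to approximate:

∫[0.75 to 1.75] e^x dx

f(x) = e^x
a = 0.75, b = 1.75, n = 4
h = (b - a)/n = 0.250000

Simpson's rule: (h/3)[f(x₀) + 4f(x₁) + 2f(x₂) + ... + f(xₙ)]

x_0 = 0.7500, f(x_0) = 2.117000, coefficient = 1
x_1 = 1.0000, f(x_1) = 2.718282, coefficient = 4
x_2 = 1.2500, f(x_2) = 3.490343, coefficient = 2
x_3 = 1.5000, f(x_3) = 4.481689, coefficient = 4
x_4 = 1.7500, f(x_4) = 5.754603, coefficient = 1

I ≈ (0.250000/3) × 43.652172 = 3.637681
Exact value: 3.637603
Error: 0.000078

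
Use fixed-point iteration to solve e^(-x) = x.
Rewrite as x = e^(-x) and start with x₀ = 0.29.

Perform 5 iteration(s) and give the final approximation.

Equation: e^(-x) = x
Fixed-point form: x = e^(-x)
x₀ = 0.29

x_1 = g(0.290000) = 0.748264
x_2 = g(0.748264) = 0.473187
x_3 = g(0.473187) = 0.623013
x_4 = g(0.623013) = 0.536326
x_5 = g(0.536326) = 0.584893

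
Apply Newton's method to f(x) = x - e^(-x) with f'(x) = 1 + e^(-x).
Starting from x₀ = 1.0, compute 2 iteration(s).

f(x) = x - e^(-x)
f'(x) = 1 + e^(-x)
x₀ = 1.0

Newton-Raphson formula: x_{n+1} = x_n - f(x_n)/f'(x_n)

Iteration 1:
  f(1.000000) = 0.632121
  f'(1.000000) = 1.367879
  x_1 = 1.000000 - 0.632121/1.367879 = 0.537883
Iteration 2:
  f(0.537883) = -0.046100
  f'(0.537883) = 1.583983
  x_2 = 0.537883 - (-0.046100)/1.583983 = 0.566987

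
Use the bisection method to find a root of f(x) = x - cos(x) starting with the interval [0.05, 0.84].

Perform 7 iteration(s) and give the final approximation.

f(x) = x - cos(x)
Initial interval: [0.05, 0.84]

Iteration 1:
  c_1 = (0.050000 + 0.840000)/2 = 0.445000
  f(c_1) = f(0.445000) = -0.457611
  f(a) × f(c) ≥ 0, new interval: [0.445000, 0.840000]
Iteration 2:
  c_2 = (0.445000 + 0.840000)/2 = 0.642500
  f(c_2) = f(0.642500) = -0.158100
  f(a) × f(c) ≥ 0, new interval: [0.642500, 0.840000]
Iteration 3:
  c_3 = (0.642500 + 0.840000)/2 = 0.741250
  f(c_3) = f(0.741250) = 0.003625
  f(a) × f(c) < 0, new interval: [0.642500, 0.741250]
Iteration 4:
  c_4 = (0.642500 + 0.741250)/2 = 0.691875
  f(c_4) = f(0.691875) = -0.078176
  f(a) × f(c) ≥ 0, new interval: [0.691875, 0.741250]
Iteration 5:
  c_5 = (0.691875 + 0.741250)/2 = 0.716562
  f(c_5) = f(0.716562) = -0.037505
  f(a) × f(c) ≥ 0, new interval: [0.716562, 0.741250]
Iteration 6:
  c_6 = (0.716562 + 0.741250)/2 = 0.728906
  f(c_6) = f(0.728906) = -0.016997
  f(a) × f(c) ≥ 0, new interval: [0.728906, 0.741250]
Iteration 7:
  c_7 = (0.728906 + 0.741250)/2 = 0.735078
  f(c_7) = f(0.735078) = -0.006700
  f(a) × f(c) ≥ 0, new interval: [0.735078, 0.741250]

After 7 iteration(s), the approximation is c_7 = 0.735078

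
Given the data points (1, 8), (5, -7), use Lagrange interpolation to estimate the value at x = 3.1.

Lagrange interpolation formula:
P(x) = Σ yᵢ × Lᵢ(x)
where Lᵢ(x) = Π_{j≠i} (x - xⱼ)/(xᵢ - xⱼ)

L_0(3.1) = (3.1 - 5)/(1 - 5) = 0.475000
L_1(3.1) = (3.1 - 1)/(5 - 1) = 0.525000

P(3.1) = 8×L_0(3.1) + (-7)×L_1(3.1)
P(3.1) = 0.125000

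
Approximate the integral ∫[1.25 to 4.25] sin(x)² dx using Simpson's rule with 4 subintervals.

f(x) = sin(x)²
a = 1.25, b = 4.25, n = 4
h = (b - a)/n = 0.750000

Simpson's rule: (h/3)[f(x₀) + 4f(x₁) + 2f(x₂) + ... + f(xₙ)]

x_0 = 1.2500, f(x_0) = 0.900572, coefficient = 1
x_1 = 2.0000, f(x_1) = 0.826822, coefficient = 4
x_2 = 2.7500, f(x_2) = 0.145665, coefficient = 2
x_3 = 3.5000, f(x_3) = 0.123049, coefficient = 4
x_4 = 4.2500, f(x_4) = 0.801006, coefficient = 1

I ≈ (0.750000/3) × 5.792391 = 1.448098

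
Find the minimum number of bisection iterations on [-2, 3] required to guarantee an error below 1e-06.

We need (b-a)/2^n ≤ 1e-06
(3 - (-2))/2^n ≤ 1e-06
5/2^n ≤ 1e-06
2^n ≥ 5000000
n ≥ log₂(5000000) = 22.25
n ≥ 23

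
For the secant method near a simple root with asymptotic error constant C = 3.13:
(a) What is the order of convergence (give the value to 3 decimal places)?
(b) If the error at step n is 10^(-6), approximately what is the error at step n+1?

(a) Secant method has superlinear convergence with order φ = (1+√5)/2 ≈ 1.618.
    This means |e_{n+1}| ≈ C|e_n|^1.618.

(b) With |e_n| = 10^(-6) and C = 3.13:
    |e_{n+1}| ≈ 3.13 × (10^(-6))^1.618 = 3.13 × 10^(-9.71)

(a) ≈ 1.618 (golden ratio); (b) |e_{n+1}| ≈ 6.128e-10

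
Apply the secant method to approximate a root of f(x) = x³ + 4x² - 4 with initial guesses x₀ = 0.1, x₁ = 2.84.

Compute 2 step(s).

f(x) = x³ + 4x² - 4
x₀ = 0.1, x₁ = 2.84

Secant formula: x_{n+1} = x_n - f(x_n)(x_n - x_{n-1})/(f(x_n) - f(x_{n-1}))

Iteration 1:
  f(0.100000) = -3.959000
  f(2.840000) = 51.168704
  x_2 = 2.840000 - 51.168704×(2.840000 - 0.100000)/(51.168704 - (-3.959000))
       = 0.296773
Iteration 2:
  f(2.840000) = 51.168704
  f(0.296773) = -3.621564
  x_3 = 0.296773 - (-3.621564)×(0.296773 - 2.840000)/(-3.621564 - 51.168704)
       = 0.464877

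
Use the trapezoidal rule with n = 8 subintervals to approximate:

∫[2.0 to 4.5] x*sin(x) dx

f(x) = x*sin(x)
a = 2.0, b = 4.5, n = 8
h = (b - a)/n = 0.312500

Trapezoidal rule: (h/2)[f(x₀) + 2f(x₁) + 2f(x₂) + ... + f(xₙ)]

x_0 = 2.0000, f(x_0) = 1.818595, coefficient = 1
x_1 = 2.3125, f(x_1) = 1.705050, coefficient = 2
x_2 = 2.6250, f(x_2) = 1.296541, coefficient = 2
x_3 = 2.9375, f(x_3) = 0.595369, coefficient = 2
x_4 = 3.2500, f(x_4) = -0.351634, coefficient = 2
x_5 = 3.5625, f(x_5) = -1.455598, coefficient = 2
x_6 = 3.8750, f(x_6) = -2.593944, coefficient = 2
x_7 = 4.1875, f(x_7) = -3.623777, coefficient = 2
x_8 = 4.5000, f(x_8) = -4.398886, coefficient = 1

I ≈ (0.312500/2) × -11.436277 = -1.786918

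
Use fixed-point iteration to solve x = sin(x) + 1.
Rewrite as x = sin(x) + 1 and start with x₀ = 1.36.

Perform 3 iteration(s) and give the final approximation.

Equation: x = sin(x) + 1
Fixed-point form: x = sin(x) + 1
x₀ = 1.36

x_1 = g(1.360000) = 1.977865
x_2 = g(1.977865) = 1.918285
x_3 = g(1.918285) = 1.940231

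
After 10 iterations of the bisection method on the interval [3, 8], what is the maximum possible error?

Bisection error bound: |error| ≤ (b-a)/2^n
|error| ≤ (8 - 3)/2^10 = 5/2^10
|error| ≤ 0.0048828125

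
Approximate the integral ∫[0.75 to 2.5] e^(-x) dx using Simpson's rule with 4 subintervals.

f(x) = e^(-x)
a = 0.75, b = 2.5, n = 4
h = (b - a)/n = 0.437500

Simpson's rule: (h/3)[f(x₀) + 4f(x₁) + 2f(x₂) + ... + f(xₙ)]

x_0 = 0.7500, f(x_0) = 0.472367, coefficient = 1
x_1 = 1.1875, f(x_1) = 0.304983, coefficient = 4
x_2 = 1.6250, f(x_2) = 0.196912, coefficient = 2
x_3 = 2.0625, f(x_3) = 0.127136, coefficient = 4
x_4 = 2.5000, f(x_4) = 0.082085, coefficient = 1

I ≈ (0.437500/3) × 2.676749 = 0.390359
Exact value: 0.390282
Error: 0.000078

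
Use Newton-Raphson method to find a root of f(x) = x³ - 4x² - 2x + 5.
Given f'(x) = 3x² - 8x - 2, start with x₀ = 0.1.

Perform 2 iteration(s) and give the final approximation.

f(x) = x³ - 4x² - 2x + 5
f'(x) = 3x² - 8x - 2
x₀ = 0.1

Newton-Raphson formula: x_{n+1} = x_n - f(x_n)/f'(x_n)

Iteration 1:
  f(0.100000) = 4.761000
  f'(0.100000) = -2.770000
  x_1 = 0.100000 - 4.761000/(-2.770000) = 1.818773
Iteration 2:
  f(1.818773) = -5.852901
  f'(1.818773) = -6.626380
  x_2 = 1.818773 - (-5.852901)/(-6.626380) = 0.935500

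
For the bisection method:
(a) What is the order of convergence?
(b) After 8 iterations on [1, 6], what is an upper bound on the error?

(a) Bisection has linear (order 1) convergence; the error is halved each step.

(b) Error bound = (b-a)/2^n = (6 - 1)/2^{8}
    = 5/2^{8}

(a) 1 (linear); (b) error ≤ 1.95e-02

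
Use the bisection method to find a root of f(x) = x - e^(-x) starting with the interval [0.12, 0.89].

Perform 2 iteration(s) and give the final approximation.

f(x) = x - e^(-x)
Initial interval: [0.12, 0.89]

Iteration 1:
  c_1 = (0.120000 + 0.890000)/2 = 0.505000
  f(c_1) = f(0.505000) = -0.098506
  f(a) × f(c) ≥ 0, new interval: [0.505000, 0.890000]
Iteration 2:
  c_2 = (0.505000 + 0.890000)/2 = 0.697500
  f(c_2) = f(0.697500) = 0.199672
  f(a) × f(c) < 0, new interval: [0.505000, 0.697500]

After 2 iteration(s), the approximation is c_2 = 0.697500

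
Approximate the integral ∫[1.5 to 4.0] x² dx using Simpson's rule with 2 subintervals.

f(x) = x²
a = 1.5, b = 4.0, n = 2
h = (b - a)/n = 1.250000

Simpson's rule: (h/3)[f(x₀) + 4f(x₁) + 2f(x₂) + ... + f(xₙ)]

x_0 = 1.5000, f(x_0) = 2.250000, coefficient = 1
x_1 = 2.7500, f(x_1) = 7.562500, coefficient = 4
x_2 = 4.0000, f(x_2) = 16.000000, coefficient = 1

I ≈ (1.250000/3) × 48.500000 = 20.208333
Exact value: 20.208333
Error: 0.000000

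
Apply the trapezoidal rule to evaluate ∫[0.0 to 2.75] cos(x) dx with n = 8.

f(x) = cos(x)
a = 0.0, b = 2.75, n = 8
h = (b - a)/n = 0.343750

Trapezoidal rule: (h/2)[f(x₀) + 2f(x₁) + 2f(x₂) + ... + f(xₙ)]

x_0 = 0.0000, f(x_0) = 1.000000, coefficient = 1
x_1 = 0.3438, f(x_1) = 0.941497, coefficient = 2
x_2 = 0.6875, f(x_2) = 0.772835, coefficient = 2
x_3 = 1.0312, f(x_3) = 0.513747, coefficient = 2
x_4 = 1.3750, f(x_4) = 0.194548, coefficient = 2
x_5 = 1.7188, f(x_5) = -0.147414, coefficient = 2
x_6 = 2.0625, f(x_6) = -0.472128, coefficient = 2
x_7 = 2.4062, f(x_7) = -0.741601, coefficient = 2
x_8 = 2.7500, f(x_8) = -0.924302, coefficient = 1

I ≈ (0.343750/2) × 2.198664 = 0.377895
Exact value: 0.381661
Error: 0.003766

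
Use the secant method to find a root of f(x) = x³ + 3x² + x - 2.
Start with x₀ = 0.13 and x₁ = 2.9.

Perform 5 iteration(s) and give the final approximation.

f(x) = x³ + 3x² + x - 2
x₀ = 0.13, x₁ = 2.9

Secant formula: x_{n+1} = x_n - f(x_n)(x_n - x_{n-1})/(f(x_n) - f(x_{n-1}))

Iteration 1:
  f(0.130000) = -1.817103
  f(2.900000) = 50.519000
  x_2 = 2.900000 - 50.519000×(2.900000 - 0.130000)/(50.519000 - (-1.817103))
       = 0.226174
Iteration 2:
  f(2.900000) = 50.519000
  f(0.226174) = -1.608792
  x_3 = 0.226174 - (-1.608792)×(0.226174 - 2.900000)/(-1.608792 - 50.519000)
       = 0.308695
Iteration 3:
  f(0.226174) = -1.608792
  f(0.308695) = -1.376011
  x_4 = 0.308695 - (-1.376011)×(0.308695 - 0.226174)/(-1.376011 - (-1.608792))
       = 0.796491
Iteration 4:
  f(0.308695) = -1.376011
  f(0.796491) = 1.204978
  x_5 = 0.796491 - 1.204978×(0.796491 - 0.308695)/(1.204978 - (-1.376011))
       = 0.568755
Iteration 5:
  f(0.796491) = 1.204978
  f(0.568755) = -0.276814
  x_6 = 0.568755 - (-0.276814)×(0.568755 - 0.796491)/(-0.276814 - 1.204978)
       = 0.611299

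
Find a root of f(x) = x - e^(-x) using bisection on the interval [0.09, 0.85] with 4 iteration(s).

f(x) = x - e^(-x)
Initial interval: [0.09, 0.85]

Iteration 1:
  c_1 = (0.090000 + 0.850000)/2 = 0.470000
  f(c_1) = f(0.470000) = -0.155002
  f(a) × f(c) ≥ 0, new interval: [0.470000, 0.850000]
Iteration 2:
  c_2 = (0.470000 + 0.850000)/2 = 0.660000
  f(c_2) = f(0.660000) = 0.143149
  f(a) × f(c) < 0, new interval: [0.470000, 0.660000]
Iteration 3:
  c_3 = (0.470000 + 0.660000)/2 = 0.565000
  f(c_3) = f(0.565000) = -0.003360
  f(a) × f(c) ≥ 0, new interval: [0.565000, 0.660000]
Iteration 4:
  c_4 = (0.565000 + 0.660000)/2 = 0.612500
  f(c_4) = f(0.612500) = 0.070506
  f(a) × f(c) < 0, new interval: [0.565000, 0.612500]

After 4 iteration(s), the approximation is c_4 = 0.612500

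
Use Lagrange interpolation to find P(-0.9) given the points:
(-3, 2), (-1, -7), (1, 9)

Lagrange interpolation formula:
P(x) = Σ yᵢ × Lᵢ(x)
where Lᵢ(x) = Π_{j≠i} (x - xⱼ)/(xᵢ - xⱼ)

L_0(-0.9) = (-0.9 - (-1))/(-3 - (-1)) × (-0.9 - 1)/(-3 - 1) = -0.023750
L_1(-0.9) = (-0.9 - (-3))/(-1 - (-3)) × (-0.9 - 1)/(-1 - 1) = 0.997500
L_2(-0.9) = (-0.9 - (-3))/(1 - (-3)) × (-0.9 - (-1))/(1 - (-1)) = 0.026250

P(-0.9) = 2×L_0(-0.9) + (-7)×L_1(-0.9) + 9×L_2(-0.9)
P(-0.9) = -6.793750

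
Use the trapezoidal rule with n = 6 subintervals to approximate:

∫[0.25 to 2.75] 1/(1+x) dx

f(x) = 1/(1+x)
a = 0.25, b = 2.75, n = 6
h = (b - a)/n = 0.416667

Trapezoidal rule: (h/2)[f(x₀) + 2f(x₁) + 2f(x₂) + ... + f(xₙ)]

x_0 = 0.2500, f(x_0) = 0.800000, coefficient = 1
x_1 = 0.6667, f(x_1) = 0.600000, coefficient = 2
x_2 = 1.0833, f(x_2) = 0.480000, coefficient = 2
x_3 = 1.5000, f(x_3) = 0.400000, coefficient = 2
x_4 = 1.9167, f(x_4) = 0.342857, coefficient = 2
x_5 = 2.3333, f(x_5) = 0.300000, coefficient = 2
x_6 = 2.7500, f(x_6) = 0.266667, coefficient = 1

I ≈ (0.416667/2) × 5.312381 = 1.106746
Exact value: 1.098612
Error: 0.008134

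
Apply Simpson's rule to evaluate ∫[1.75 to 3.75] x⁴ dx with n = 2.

f(x) = x⁴
a = 1.75, b = 3.75, n = 2
h = (b - a)/n = 1.000000

Simpson's rule: (h/3)[f(x₀) + 4f(x₁) + 2f(x₂) + ... + f(xₙ)]

x_0 = 1.7500, f(x_0) = 9.378906, coefficient = 1
x_1 = 2.7500, f(x_1) = 57.191406, coefficient = 4
x_2 = 3.7500, f(x_2) = 197.753906, coefficient = 1

I ≈ (1.000000/3) × 435.898438 = 145.299479
Exact value: 145.032813
Error: 0.266667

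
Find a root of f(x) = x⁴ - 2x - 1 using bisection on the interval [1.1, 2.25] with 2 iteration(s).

f(x) = x⁴ - 2x - 1
Initial interval: [1.1, 2.25]

Iteration 1:
  c_1 = (1.100000 + 2.250000)/2 = 1.675000
  f(c_1) = f(1.675000) = 3.521532
  f(a) × f(c) < 0, new interval: [1.100000, 1.675000]
Iteration 2:
  c_2 = (1.100000 + 1.675000)/2 = 1.387500
  f(c_2) = f(1.387500) = -0.068773
  f(a) × f(c) ≥ 0, new interval: [1.387500, 1.675000]

After 2 iteration(s), the approximation is c_2 = 1.387500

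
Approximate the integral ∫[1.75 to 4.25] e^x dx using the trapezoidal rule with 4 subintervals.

f(x) = e^x
a = 1.75, b = 4.25, n = 4
h = (b - a)/n = 0.625000

Trapezoidal rule: (h/2)[f(x₀) + 2f(x₁) + 2f(x₂) + ... + f(xₙ)]

x_0 = 1.7500, f(x_0) = 5.754603, coefficient = 1
x_1 = 2.3750, f(x_1) = 10.751013, coefficient = 2
x_2 = 3.0000, f(x_2) = 20.085537, coefficient = 2
x_3 = 3.6250, f(x_3) = 37.524723, coefficient = 2
x_4 = 4.2500, f(x_4) = 70.105412, coefficient = 1

I ≈ (0.625000/2) × 212.582562 = 66.432050
Exact value: 64.350810
Error: 2.081241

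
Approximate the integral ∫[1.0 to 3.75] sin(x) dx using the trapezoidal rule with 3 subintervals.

f(x) = sin(x)
a = 1.0, b = 3.75, n = 3
h = (b - a)/n = 0.916667

Trapezoidal rule: (h/2)[f(x₀) + 2f(x₁) + 2f(x₂) + ... + f(xₙ)]

x_0 = 1.0000, f(x_0) = 0.841471, coefficient = 1
x_1 = 1.9167, f(x_1) = 0.940781, coefficient = 2
x_2 = 2.8333, f(x_2) = 0.303400, coefficient = 2
x_3 = 3.7500, f(x_3) = -0.571561, coefficient = 1

I ≈ (0.916667/2) × 2.758272 = 1.264208
Exact value: 1.360862
Error: 0.096654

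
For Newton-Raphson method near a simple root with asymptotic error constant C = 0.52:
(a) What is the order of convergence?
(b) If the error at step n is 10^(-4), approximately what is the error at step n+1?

(a) Newton-Raphson has quadratic (order 2) convergence near simple roots.
    This means |e_{n+1}| ≈ C|e_n|².

(b) With |e_n| = 10^(-4) and C = 0.52:
    |e_{n+1}| ≈ 0.52 × (10^(-4))² = 0.52 × 10^(-8)

(a) 2 (quadratic); (b) |e_{n+1}| ≈ 5.200e-09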